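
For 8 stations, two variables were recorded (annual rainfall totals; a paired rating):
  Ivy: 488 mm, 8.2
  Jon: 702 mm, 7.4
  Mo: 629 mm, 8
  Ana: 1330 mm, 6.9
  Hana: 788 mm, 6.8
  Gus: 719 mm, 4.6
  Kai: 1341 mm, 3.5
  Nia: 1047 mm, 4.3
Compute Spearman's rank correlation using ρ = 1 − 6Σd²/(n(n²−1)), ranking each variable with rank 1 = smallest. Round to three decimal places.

-0.833

Ranks of variable 1: 1, 3, 2, 7, 5, 4, 8, 6
Ranks of variable 2: 8, 6, 7, 5, 4, 3, 1, 2
d = r₁ − r₂: -7, -3, -5, 2, 1, 1, 7, 4
d²: 49, 9, 25, 4, 1, 1, 49, 16; Σd² = 154
ρ = 1 − 6·154/(8·63) = 1 − 924/504 = -0.833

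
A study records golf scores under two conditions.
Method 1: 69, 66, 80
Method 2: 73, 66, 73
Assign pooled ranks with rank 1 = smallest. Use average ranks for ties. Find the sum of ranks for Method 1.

10.5

Sorted (ascending): 66, 66, 69, 73, 73, 80
The 2 values of 66 occupy positions 1–2 → average rank (1+2)/2 = 1.5.
The 2 values of 73 occupy positions 4–5 → average rank (4+5)/2 = 4.5.
Method 1 values → pooled ranks: 69→3, 66→1.5, 80→6
Rank sum = 3 + 1.5 + 6 = 10.5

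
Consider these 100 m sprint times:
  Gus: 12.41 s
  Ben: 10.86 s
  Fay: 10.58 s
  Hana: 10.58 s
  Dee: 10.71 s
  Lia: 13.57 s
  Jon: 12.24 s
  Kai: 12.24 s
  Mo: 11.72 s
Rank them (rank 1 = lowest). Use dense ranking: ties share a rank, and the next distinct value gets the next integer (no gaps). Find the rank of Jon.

Sorted (ascending): 10.58, 10.58, 10.71, 10.86, 11.72, 12.24, 12.24, 12.41, 13.57
The 2 values of 10.58 share dense rank 1.
The 2 values of 12.24 share dense rank 5.
Remaining distinct values take the next consecutive integers.
Jon has value 12.24 s → rank 5.

5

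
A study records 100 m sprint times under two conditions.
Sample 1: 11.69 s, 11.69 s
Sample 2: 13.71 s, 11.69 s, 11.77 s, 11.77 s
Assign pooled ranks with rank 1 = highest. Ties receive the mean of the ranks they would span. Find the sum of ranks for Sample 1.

Sorted (descending): 13.71, 11.77, 11.77, 11.69, 11.69, 11.69
The 2 values of 11.77 occupy positions 2–3 → average rank (2+3)/2 = 2.5.
The 3 values of 11.69 occupy positions 4–6 → average rank 5.
Sample 1 values → pooled ranks: 11.69→5, 11.69→5
Rank sum = 5 + 5 = 10

10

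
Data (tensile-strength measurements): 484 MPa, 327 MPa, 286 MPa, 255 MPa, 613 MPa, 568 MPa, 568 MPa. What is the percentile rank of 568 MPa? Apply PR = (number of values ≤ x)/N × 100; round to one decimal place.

85.7

N = 7.
Strictly below 568: 4. Equal to 568: 2.
PR = 6/7 × 100 = 85.7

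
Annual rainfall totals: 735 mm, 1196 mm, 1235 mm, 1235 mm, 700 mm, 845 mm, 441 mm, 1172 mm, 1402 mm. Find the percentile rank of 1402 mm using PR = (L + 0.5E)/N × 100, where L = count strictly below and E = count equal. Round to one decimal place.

94.4

N = 9.
Strictly below 1402: 8. Equal to 1402: 1.
PR = (8 + 0.5·1)/9 × 100 = 94.4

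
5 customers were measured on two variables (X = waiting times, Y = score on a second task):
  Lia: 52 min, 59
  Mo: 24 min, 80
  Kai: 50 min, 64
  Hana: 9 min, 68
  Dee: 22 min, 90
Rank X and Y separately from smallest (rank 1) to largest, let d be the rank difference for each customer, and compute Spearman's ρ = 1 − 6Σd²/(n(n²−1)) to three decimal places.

-0.700

Ranks of variable 1: 5, 3, 4, 1, 2
Ranks of variable 2: 1, 4, 2, 3, 5
d = r₁ − r₂: 4, -1, 2, -2, -3
d²: 16, 1, 4, 4, 9; Σd² = 34
ρ = 1 − 6·34/(5·24) = 1 − 204/120 = -0.700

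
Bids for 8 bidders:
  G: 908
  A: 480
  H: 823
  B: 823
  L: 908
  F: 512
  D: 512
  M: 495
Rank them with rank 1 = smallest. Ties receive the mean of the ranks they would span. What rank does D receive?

3.5

Sorted (ascending): 480, 495, 512, 512, 823, 823, 908, 908
The 2 values of 512 occupy positions 3–4 → average rank (3+4)/2 = 3.5.
The 2 values of 823 occupy positions 5–6 → average rank (5+6)/2 = 5.5.
The 2 values of 908 occupy positions 7–8 → average rank (7+8)/2 = 7.5.
D has value 512 → rank 3.5.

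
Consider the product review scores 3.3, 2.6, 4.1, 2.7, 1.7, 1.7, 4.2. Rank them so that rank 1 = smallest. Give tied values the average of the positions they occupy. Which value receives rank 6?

4.1

Sorted (ascending): 1.7, 1.7, 2.6, 2.7, 3.3, 4.1, 4.2
The 2 values of 1.7 occupy positions 1–2 → average rank (1+2)/2 = 1.5.
Rank 6 → value 4.1.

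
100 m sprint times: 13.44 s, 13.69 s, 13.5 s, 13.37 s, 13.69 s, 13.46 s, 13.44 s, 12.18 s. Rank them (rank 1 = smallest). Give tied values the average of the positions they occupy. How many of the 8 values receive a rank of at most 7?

6

Sorted (ascending): 12.18, 13.37, 13.44, 13.44, 13.46, 13.5, 13.69, 13.69
The 2 values of 13.44 occupy positions 3–4 → average rank (3+4)/2 = 3.5.
The 2 values of 13.69 occupy positions 7–8 → average rank (7+8)/2 = 7.5.
Ranks ≤ 7: {1, 2, 3.5, 3.5, 5, 6} → 6 values.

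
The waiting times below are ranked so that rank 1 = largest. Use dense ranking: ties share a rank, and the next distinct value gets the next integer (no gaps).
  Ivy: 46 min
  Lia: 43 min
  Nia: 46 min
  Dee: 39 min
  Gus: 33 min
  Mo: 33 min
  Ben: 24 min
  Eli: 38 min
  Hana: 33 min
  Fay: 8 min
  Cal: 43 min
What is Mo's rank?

Sorted (descending): 46, 46, 43, 43, 39, 38, 33, 33, 33, 24, 8
The 2 values of 46 share dense rank 1.
The 2 values of 43 share dense rank 2.
The 3 values of 33 share dense rank 5.
Remaining distinct values take the next consecutive integers.
Mo has value 33 min → rank 5.

5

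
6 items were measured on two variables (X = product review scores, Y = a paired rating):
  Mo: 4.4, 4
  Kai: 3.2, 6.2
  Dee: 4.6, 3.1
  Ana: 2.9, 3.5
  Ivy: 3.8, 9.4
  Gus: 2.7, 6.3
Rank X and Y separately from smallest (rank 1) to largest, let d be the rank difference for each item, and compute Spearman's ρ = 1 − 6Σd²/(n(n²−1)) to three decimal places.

-0.429

Ranks of variable 1: 5, 3, 6, 2, 4, 1
Ranks of variable 2: 3, 4, 1, 2, 6, 5
d = r₁ − r₂: 2, -1, 5, 0, -2, -4
d²: 4, 1, 25, 0, 4, 16; Σd² = 50
ρ = 1 − 6·50/(6·35) = 1 − 300/210 = -0.429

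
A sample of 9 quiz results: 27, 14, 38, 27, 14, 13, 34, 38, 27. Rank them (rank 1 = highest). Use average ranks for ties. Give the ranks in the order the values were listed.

5, 7.5, 1.5, 5, 7.5, 9, 3, 1.5, 5

Sorted (descending): 38, 38, 34, 27, 27, 27, 14, 14, 13
The 2 values of 38 occupy positions 1–2 → average rank (1+2)/2 = 1.5.
The 3 values of 27 occupy positions 4–6 → average rank 5.
The 2 values of 14 occupy positions 7–8 → average rank (7+8)/2 = 7.5.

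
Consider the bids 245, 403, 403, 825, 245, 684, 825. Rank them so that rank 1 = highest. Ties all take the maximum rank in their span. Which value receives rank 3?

684

Sorted (descending): 825, 825, 684, 403, 403, 245, 245
The 2 values of 825 occupy positions 1–2 → each gets rank 2.
The 2 values of 403 occupy positions 4–5 → each gets rank 5.
The 2 values of 245 occupy positions 6–7 → each gets rank 7.
Rank 3 → value 684.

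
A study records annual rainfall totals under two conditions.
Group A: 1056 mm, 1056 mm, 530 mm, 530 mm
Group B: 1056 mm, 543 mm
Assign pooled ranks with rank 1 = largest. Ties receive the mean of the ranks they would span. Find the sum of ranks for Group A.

15

Sorted (descending): 1056, 1056, 1056, 543, 530, 530
The 3 values of 1056 occupy positions 1–3 → average rank 2.
The 2 values of 530 occupy positions 5–6 → average rank (5+6)/2 = 5.5.
Group A values → pooled ranks: 1056→2, 1056→2, 530→5.5, 530→5.5
Rank sum = 2 + 2 + 5.5 + 5.5 = 15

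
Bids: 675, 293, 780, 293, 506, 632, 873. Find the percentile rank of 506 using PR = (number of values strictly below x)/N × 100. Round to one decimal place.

28.6

N = 7.
Strictly below 506: 2. Equal to 506: 1.
PR = 2/7 × 100 = 28.6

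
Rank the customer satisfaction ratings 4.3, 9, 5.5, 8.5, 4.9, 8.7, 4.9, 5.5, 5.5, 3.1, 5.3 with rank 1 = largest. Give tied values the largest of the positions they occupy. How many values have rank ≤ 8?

7

Sorted (descending): 9, 8.7, 8.5, 5.5, 5.5, 5.5, 5.3, 4.9, 4.9, 4.3, 3.1
The 3 values of 5.5 occupy positions 4–6 → each gets rank 6.
The 2 values of 4.9 occupy positions 8–9 → each gets rank 9.
Ranks ≤ 8: {1, 2, 3, 6, 6, 6, 7} → 7 values.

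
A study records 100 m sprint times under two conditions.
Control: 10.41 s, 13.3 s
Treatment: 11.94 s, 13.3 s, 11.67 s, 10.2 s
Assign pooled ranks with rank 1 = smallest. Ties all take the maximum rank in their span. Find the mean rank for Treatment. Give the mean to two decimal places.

3.50

Sorted (ascending): 10.2, 10.41, 11.67, 11.94, 13.3, 13.3
The 2 values of 13.3 occupy positions 5–6 → each gets rank 6.
Treatment values → pooled ranks: 11.94→4, 13.3→6, 11.67→3, 10.2→1
Mean rank = (4 + 6 + 3 + 1) / 4 = 3.50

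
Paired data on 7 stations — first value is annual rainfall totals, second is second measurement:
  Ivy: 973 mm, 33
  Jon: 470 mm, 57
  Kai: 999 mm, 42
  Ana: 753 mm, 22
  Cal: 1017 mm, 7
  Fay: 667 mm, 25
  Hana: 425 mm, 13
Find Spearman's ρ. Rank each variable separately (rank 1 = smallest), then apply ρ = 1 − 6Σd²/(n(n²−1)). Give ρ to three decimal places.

Ranks of variable 1: 5, 2, 6, 4, 7, 3, 1
Ranks of variable 2: 5, 7, 6, 3, 1, 4, 2
d = r₁ − r₂: 0, -5, 0, 1, 6, -1, -1
d²: 0, 25, 0, 1, 36, 1, 1; Σd² = 64
ρ = 1 − 6·64/(7·48) = 1 − 384/336 = -0.143

-0.143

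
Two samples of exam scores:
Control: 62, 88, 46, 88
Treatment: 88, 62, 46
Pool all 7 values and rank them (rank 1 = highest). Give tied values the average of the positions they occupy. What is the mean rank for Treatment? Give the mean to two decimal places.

4.33

Sorted (descending): 88, 88, 88, 62, 62, 46, 46
The 3 values of 88 occupy positions 1–3 → average rank 2.
The 2 values of 62 occupy positions 4–5 → average rank (4+5)/2 = 4.5.
The 2 values of 46 occupy positions 6–7 → average rank (6+7)/2 = 6.5.
Treatment values → pooled ranks: 88→2, 62→4.5, 46→6.5
Mean rank = (2 + 4.5 + 6.5) / 3 = 4.33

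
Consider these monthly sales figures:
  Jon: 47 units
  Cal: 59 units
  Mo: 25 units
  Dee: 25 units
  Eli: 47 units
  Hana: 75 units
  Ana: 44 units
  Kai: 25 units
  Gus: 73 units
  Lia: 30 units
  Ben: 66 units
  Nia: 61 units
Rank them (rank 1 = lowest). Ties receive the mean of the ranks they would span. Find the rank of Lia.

Sorted (ascending): 25, 25, 25, 30, 44, 47, 47, 59, 61, 66, 73, 75
The 3 values of 25 occupy positions 1–3 → average rank 2.
The 2 values of 47 occupy positions 6–7 → average rank (6+7)/2 = 6.5.
Lia has value 30 units → rank 4.

4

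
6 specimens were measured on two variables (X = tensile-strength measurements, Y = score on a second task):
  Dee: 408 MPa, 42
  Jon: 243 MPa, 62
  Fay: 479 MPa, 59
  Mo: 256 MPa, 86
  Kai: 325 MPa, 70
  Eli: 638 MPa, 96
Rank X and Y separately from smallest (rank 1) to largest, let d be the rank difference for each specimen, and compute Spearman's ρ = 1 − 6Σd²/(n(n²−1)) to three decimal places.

0.086

Ranks of variable 1: 4, 1, 5, 2, 3, 6
Ranks of variable 2: 1, 3, 2, 5, 4, 6
d = r₁ − r₂: 3, -2, 3, -3, -1, 0
d²: 9, 4, 9, 9, 1, 0; Σd² = 32
ρ = 1 − 6·32/(6·35) = 1 − 192/210 = 0.086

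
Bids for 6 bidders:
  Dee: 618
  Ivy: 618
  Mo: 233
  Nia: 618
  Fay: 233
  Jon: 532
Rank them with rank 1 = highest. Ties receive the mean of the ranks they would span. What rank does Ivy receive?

Sorted (descending): 618, 618, 618, 532, 233, 233
The 3 values of 618 occupy positions 1–3 → average rank 2.
The 2 values of 233 occupy positions 5–6 → average rank (5+6)/2 = 5.5.
Ivy has value 618 → rank 2.

2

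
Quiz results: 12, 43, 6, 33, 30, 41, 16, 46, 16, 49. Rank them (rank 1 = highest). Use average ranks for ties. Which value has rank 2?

Sorted (descending): 49, 46, 43, 41, 33, 30, 16, 16, 12, 6
The 2 values of 16 occupy positions 7–8 → average rank (7+8)/2 = 7.5.
Rank 2 → value 46.

46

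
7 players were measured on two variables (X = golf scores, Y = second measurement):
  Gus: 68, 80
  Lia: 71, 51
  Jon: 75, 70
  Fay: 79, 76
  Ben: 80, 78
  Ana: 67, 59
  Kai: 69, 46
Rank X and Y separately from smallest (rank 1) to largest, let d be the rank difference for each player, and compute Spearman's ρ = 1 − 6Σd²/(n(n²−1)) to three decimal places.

0.286

Ranks of variable 1: 2, 4, 5, 6, 7, 1, 3
Ranks of variable 2: 7, 2, 4, 5, 6, 3, 1
d = r₁ − r₂: -5, 2, 1, 1, 1, -2, 2
d²: 25, 4, 1, 1, 1, 4, 4; Σd² = 40
ρ = 1 − 6·40/(7·48) = 1 − 240/336 = 0.286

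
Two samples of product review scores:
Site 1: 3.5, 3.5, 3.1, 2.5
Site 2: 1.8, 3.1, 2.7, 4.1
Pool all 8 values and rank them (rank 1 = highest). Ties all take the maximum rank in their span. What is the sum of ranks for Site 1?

18

Sorted (descending): 4.1, 3.5, 3.5, 3.1, 3.1, 2.7, 2.5, 1.8
The 2 values of 3.5 occupy positions 2–3 → each gets rank 3.
The 2 values of 3.1 occupy positions 4–5 → each gets rank 5.
Site 1 values → pooled ranks: 3.5→3, 3.5→3, 3.1→5, 2.5→7
Rank sum = 3 + 3 + 5 + 7 = 18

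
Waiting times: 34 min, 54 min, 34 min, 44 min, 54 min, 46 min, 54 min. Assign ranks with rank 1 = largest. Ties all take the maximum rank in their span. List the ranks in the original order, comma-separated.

Sorted (descending): 54, 54, 54, 46, 44, 34, 34
The 3 values of 54 occupy positions 1–3 → each gets rank 3.
The 2 values of 34 occupy positions 6–7 → each gets rank 7.

7, 3, 7, 5, 3, 4, 3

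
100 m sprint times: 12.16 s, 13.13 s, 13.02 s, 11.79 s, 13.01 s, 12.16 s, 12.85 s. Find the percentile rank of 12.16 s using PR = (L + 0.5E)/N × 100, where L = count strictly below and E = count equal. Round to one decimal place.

N = 7.
Strictly below 12.16: 1. Equal to 12.16: 2.
PR = (1 + 0.5·2)/7 × 100 = 28.6

28.6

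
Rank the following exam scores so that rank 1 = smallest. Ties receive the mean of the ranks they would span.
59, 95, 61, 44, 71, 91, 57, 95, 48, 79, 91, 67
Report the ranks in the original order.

Sorted (ascending): 44, 48, 57, 59, 61, 67, 71, 79, 91, 91, 95, 95
The 2 values of 91 occupy positions 9–10 → average rank (9+10)/2 = 9.5.
The 2 values of 95 occupy positions 11–12 → average rank (11+12)/2 = 11.5.

4, 11.5, 5, 1, 7, 9.5, 3, 11.5, 2, 8, 9.5, 6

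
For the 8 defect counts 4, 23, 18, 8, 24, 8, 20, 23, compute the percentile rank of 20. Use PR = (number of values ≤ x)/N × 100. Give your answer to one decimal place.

N = 8.
Strictly below 20: 4. Equal to 20: 1.
PR = 5/8 × 100 = 62.5

62.5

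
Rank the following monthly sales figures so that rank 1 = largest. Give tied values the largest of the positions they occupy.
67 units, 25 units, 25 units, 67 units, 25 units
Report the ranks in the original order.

Sorted (descending): 67, 67, 25, 25, 25
The 2 values of 67 occupy positions 1–2 → each gets rank 2.
The 3 values of 25 occupy positions 3–5 → each gets rank 5.

2, 5, 5, 2, 5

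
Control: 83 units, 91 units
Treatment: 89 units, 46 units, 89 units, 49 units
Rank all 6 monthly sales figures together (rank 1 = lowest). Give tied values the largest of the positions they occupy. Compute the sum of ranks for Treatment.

13

Sorted (ascending): 46, 49, 83, 89, 89, 91
The 2 values of 89 occupy positions 4–5 → each gets rank 5.
Treatment values → pooled ranks: 89→5, 46→1, 89→5, 49→2
Rank sum = 5 + 1 + 5 + 2 = 13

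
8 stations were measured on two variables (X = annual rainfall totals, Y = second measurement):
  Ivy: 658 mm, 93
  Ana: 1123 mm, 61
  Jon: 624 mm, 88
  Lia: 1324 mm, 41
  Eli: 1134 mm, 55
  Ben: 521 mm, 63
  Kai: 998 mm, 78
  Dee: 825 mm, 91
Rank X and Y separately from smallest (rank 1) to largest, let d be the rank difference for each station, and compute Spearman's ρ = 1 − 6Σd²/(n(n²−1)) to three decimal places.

-0.690

Ranks of variable 1: 3, 6, 2, 8, 7, 1, 5, 4
Ranks of variable 2: 8, 3, 6, 1, 2, 4, 5, 7
d = r₁ − r₂: -5, 3, -4, 7, 5, -3, 0, -3
d²: 25, 9, 16, 49, 25, 9, 0, 9; Σd² = 142
ρ = 1 − 6·142/(8·63) = 1 − 852/504 = -0.690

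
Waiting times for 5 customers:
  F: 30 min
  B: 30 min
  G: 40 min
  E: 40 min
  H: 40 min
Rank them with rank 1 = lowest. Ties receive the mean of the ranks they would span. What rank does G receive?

Sorted (ascending): 30, 30, 40, 40, 40
The 2 values of 30 occupy positions 1–2 → average rank (1+2)/2 = 1.5.
The 3 values of 40 occupy positions 3–5 → average rank 4.
G has value 40 min → rank 4.

4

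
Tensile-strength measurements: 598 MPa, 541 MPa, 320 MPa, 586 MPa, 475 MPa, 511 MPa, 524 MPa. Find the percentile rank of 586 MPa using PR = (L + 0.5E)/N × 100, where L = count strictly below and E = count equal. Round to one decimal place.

N = 7.
Strictly below 586: 5. Equal to 586: 1.
PR = (5 + 0.5·1)/7 × 100 = 78.6

78.6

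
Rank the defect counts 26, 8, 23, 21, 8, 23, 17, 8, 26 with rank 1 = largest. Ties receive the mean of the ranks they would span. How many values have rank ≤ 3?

2

Sorted (descending): 26, 26, 23, 23, 21, 17, 8, 8, 8
The 2 values of 26 occupy positions 1–2 → average rank (1+2)/2 = 1.5.
The 2 values of 23 occupy positions 3–4 → average rank (3+4)/2 = 3.5.
The 3 values of 8 occupy positions 7–9 → average rank 8.
Ranks ≤ 3: {1.5, 1.5} → 2 values.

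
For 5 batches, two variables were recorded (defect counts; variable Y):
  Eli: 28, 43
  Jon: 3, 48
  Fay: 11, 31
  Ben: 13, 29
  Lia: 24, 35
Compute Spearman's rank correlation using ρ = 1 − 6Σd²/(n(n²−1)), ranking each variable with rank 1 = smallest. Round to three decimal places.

-0.100

Ranks of variable 1: 5, 1, 2, 3, 4
Ranks of variable 2: 4, 5, 2, 1, 3
d = r₁ − r₂: 1, -4, 0, 2, 1
d²: 1, 16, 0, 4, 1; Σd² = 22
ρ = 1 − 6·22/(5·24) = 1 − 132/120 = -0.100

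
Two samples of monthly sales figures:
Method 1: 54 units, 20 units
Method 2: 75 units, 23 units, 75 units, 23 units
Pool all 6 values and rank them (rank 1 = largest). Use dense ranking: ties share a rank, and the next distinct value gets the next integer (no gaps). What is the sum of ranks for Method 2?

Sorted (descending): 75, 75, 54, 23, 23, 20
The 2 values of 75 share dense rank 1.
The 2 values of 23 share dense rank 3.
Remaining distinct values take the next consecutive integers.
Method 2 values → pooled ranks: 75→1, 23→3, 75→1, 23→3
Rank sum = 1 + 3 + 1 + 3 = 8

8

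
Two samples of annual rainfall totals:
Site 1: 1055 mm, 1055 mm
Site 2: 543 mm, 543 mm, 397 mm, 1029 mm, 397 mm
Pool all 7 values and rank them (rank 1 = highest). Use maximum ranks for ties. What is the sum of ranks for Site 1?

4

Sorted (descending): 1055, 1055, 1029, 543, 543, 397, 397
The 2 values of 1055 occupy positions 1–2 → each gets rank 2.
The 2 values of 543 occupy positions 4–5 → each gets rank 5.
The 2 values of 397 occupy positions 6–7 → each gets rank 7.
Site 1 values → pooled ranks: 1055→2, 1055→2
Rank sum = 2 + 2 = 4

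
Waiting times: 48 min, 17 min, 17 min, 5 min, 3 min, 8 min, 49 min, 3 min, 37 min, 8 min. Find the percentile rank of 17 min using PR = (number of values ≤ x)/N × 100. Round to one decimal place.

N = 10.
Strictly below 17: 5. Equal to 17: 2.
PR = 7/10 × 100 = 70.0

70.0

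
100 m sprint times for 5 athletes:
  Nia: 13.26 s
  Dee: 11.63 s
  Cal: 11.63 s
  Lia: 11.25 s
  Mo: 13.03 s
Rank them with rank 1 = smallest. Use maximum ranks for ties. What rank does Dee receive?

Sorted (ascending): 11.25, 11.63, 11.63, 13.03, 13.26
The 2 values of 11.63 occupy positions 2–3 → each gets rank 3.
Dee has value 11.63 s → rank 3.

3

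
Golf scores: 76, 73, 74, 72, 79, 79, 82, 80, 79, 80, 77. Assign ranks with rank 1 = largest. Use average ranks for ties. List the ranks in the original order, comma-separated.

Sorted (descending): 82, 80, 80, 79, 79, 79, 77, 76, 74, 73, 72
The 2 values of 80 occupy positions 2–3 → average rank (2+3)/2 = 2.5.
The 3 values of 79 occupy positions 4–6 → average rank 5.

8, 10, 9, 11, 5, 5, 1, 2.5, 5, 2.5, 7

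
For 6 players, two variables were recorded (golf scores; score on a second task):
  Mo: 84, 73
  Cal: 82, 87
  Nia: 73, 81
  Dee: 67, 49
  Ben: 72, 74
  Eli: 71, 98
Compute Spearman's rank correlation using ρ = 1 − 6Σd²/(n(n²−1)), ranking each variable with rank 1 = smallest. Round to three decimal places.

0.086

Ranks of variable 1: 6, 5, 4, 1, 3, 2
Ranks of variable 2: 2, 5, 4, 1, 3, 6
d = r₁ − r₂: 4, 0, 0, 0, 0, -4
d²: 16, 0, 0, 0, 0, 16; Σd² = 32
ρ = 1 − 6·32/(6·35) = 1 − 192/210 = 0.086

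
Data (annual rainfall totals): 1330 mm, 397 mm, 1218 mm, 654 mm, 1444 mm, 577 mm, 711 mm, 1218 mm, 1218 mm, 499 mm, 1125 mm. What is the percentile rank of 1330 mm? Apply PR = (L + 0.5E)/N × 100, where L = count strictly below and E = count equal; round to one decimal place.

86.4

N = 11.
Strictly below 1330: 9. Equal to 1330: 1.
PR = (9 + 0.5·1)/11 × 100 = 86.4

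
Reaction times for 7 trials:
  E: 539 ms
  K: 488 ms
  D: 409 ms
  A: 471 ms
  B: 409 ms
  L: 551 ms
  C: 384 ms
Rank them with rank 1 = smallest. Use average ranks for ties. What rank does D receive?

2.5

Sorted (ascending): 384, 409, 409, 471, 488, 539, 551
The 2 values of 409 occupy positions 2–3 → average rank (2+3)/2 = 2.5.
D has value 409 ms → rank 2.5.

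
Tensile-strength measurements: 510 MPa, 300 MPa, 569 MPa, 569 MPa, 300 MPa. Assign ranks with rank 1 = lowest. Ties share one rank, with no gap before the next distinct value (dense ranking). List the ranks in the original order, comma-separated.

Sorted (ascending): 300, 300, 510, 569, 569
The 2 values of 300 share dense rank 1.
The 2 values of 569 share dense rank 3.
Remaining distinct values take the next consecutive integers.

2, 1, 3, 3, 1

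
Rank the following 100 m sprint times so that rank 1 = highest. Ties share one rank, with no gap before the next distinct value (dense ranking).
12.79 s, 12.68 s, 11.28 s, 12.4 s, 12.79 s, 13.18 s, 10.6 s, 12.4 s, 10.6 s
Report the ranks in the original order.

Sorted (descending): 13.18, 12.79, 12.79, 12.68, 12.4, 12.4, 11.28, 10.6, 10.6
The 2 values of 12.79 share dense rank 2.
The 2 values of 12.4 share dense rank 4.
The 2 values of 10.6 share dense rank 6.
Remaining distinct values take the next consecutive integers.

2, 3, 5, 4, 2, 1, 6, 4, 6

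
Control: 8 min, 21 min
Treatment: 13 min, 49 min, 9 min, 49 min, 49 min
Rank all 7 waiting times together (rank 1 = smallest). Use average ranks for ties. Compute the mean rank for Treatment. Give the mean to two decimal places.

Sorted (ascending): 8, 9, 13, 21, 49, 49, 49
The 3 values of 49 occupy positions 5–7 → average rank 6.
Treatment values → pooled ranks: 13→3, 49→6, 9→2, 49→6, 49→6
Mean rank = (3 + 6 + 2 + 6 + 6) / 5 = 4.60

4.60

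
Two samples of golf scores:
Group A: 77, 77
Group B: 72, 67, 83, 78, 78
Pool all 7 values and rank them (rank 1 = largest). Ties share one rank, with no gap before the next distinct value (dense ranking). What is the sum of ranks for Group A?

6

Sorted (descending): 83, 78, 78, 77, 77, 72, 67
The 2 values of 78 share dense rank 2.
The 2 values of 77 share dense rank 3.
Remaining distinct values take the next consecutive integers.
Group A values → pooled ranks: 77→3, 77→3
Rank sum = 3 + 3 = 6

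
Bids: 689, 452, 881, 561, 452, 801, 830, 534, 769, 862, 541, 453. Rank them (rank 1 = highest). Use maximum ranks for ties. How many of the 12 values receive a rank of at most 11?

Sorted (descending): 881, 862, 830, 801, 769, 689, 561, 541, 534, 453, 452, 452
The 2 values of 452 occupy positions 11–12 → each gets rank 12.
Ranks ≤ 11: {1, 2, 3, 4, 5, 6, 7, 8, 9, 10} → 10 values.

10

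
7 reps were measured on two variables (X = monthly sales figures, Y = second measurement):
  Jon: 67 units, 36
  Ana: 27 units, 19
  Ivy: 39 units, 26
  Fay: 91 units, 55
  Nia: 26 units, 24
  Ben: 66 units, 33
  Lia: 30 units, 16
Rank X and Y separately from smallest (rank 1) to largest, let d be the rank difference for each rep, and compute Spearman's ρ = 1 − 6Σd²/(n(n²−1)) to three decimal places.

Ranks of variable 1: 6, 2, 4, 7, 1, 5, 3
Ranks of variable 2: 6, 2, 4, 7, 3, 5, 1
d = r₁ − r₂: 0, 0, 0, 0, -2, 0, 2
d²: 0, 0, 0, 0, 4, 0, 4; Σd² = 8
ρ = 1 − 6·8/(7·48) = 1 − 48/336 = 0.857

0.857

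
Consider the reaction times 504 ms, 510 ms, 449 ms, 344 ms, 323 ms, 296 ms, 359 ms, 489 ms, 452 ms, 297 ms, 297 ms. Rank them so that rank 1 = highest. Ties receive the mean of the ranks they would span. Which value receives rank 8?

323

Sorted (descending): 510, 504, 489, 452, 449, 359, 344, 323, 297, 297, 296
The 2 values of 297 occupy positions 9–10 → average rank (9+10)/2 = 9.5.
Rank 8 → value 323.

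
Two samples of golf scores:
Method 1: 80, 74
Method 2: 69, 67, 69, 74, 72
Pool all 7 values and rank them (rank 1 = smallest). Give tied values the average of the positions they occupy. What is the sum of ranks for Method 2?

15.5

Sorted (ascending): 67, 69, 69, 72, 74, 74, 80
The 2 values of 69 occupy positions 2–3 → average rank (2+3)/2 = 2.5.
The 2 values of 74 occupy positions 5–6 → average rank (5+6)/2 = 5.5.
Method 2 values → pooled ranks: 69→2.5, 67→1, 69→2.5, 74→5.5, 72→4
Rank sum = 2.5 + 1 + 2.5 + 5.5 + 4 = 15.5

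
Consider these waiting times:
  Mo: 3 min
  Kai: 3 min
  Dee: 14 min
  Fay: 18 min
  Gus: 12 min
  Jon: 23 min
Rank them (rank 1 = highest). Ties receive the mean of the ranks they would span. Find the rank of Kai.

5.5

Sorted (descending): 23, 18, 14, 12, 3, 3
The 2 values of 3 occupy positions 5–6 → average rank (5+6)/2 = 5.5.
Kai has value 3 min → rank 5.5.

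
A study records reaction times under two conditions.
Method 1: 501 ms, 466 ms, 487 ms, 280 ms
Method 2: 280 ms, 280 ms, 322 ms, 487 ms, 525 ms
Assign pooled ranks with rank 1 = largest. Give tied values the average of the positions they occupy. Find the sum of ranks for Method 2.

26.5

Sorted (descending): 525, 501, 487, 487, 466, 322, 280, 280, 280
The 2 values of 487 occupy positions 3–4 → average rank (3+4)/2 = 3.5.
The 3 values of 280 occupy positions 7–9 → average rank 8.
Method 2 values → pooled ranks: 280→8, 280→8, 322→6, 487→3.5, 525→1
Rank sum = 8 + 8 + 6 + 3.5 + 1 = 26.5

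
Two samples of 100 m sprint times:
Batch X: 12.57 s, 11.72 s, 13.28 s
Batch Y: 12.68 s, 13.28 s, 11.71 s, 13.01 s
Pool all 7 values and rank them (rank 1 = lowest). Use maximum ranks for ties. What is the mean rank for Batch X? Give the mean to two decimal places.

4.00

Sorted (ascending): 11.71, 11.72, 12.57, 12.68, 13.01, 13.28, 13.28
The 2 values of 13.28 occupy positions 6–7 → each gets rank 7.
Batch X values → pooled ranks: 12.57→3, 11.72→2, 13.28→7
Mean rank = (3 + 2 + 7) / 3 = 4.00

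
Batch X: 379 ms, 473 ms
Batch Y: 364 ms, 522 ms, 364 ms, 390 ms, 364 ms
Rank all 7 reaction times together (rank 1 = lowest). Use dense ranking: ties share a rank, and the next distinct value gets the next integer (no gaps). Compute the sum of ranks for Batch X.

Sorted (ascending): 364, 364, 364, 379, 390, 473, 522
The 3 values of 364 share dense rank 1.
Remaining distinct values take the next consecutive integers.
Batch X values → pooled ranks: 379→2, 473→4
Rank sum = 2 + 4 = 6

6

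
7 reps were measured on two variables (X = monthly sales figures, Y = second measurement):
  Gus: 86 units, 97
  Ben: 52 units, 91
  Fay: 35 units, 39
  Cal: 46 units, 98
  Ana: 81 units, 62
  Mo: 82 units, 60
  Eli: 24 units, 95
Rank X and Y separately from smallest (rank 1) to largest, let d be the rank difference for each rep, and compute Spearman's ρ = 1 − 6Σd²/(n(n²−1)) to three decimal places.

0.036

Ranks of variable 1: 7, 4, 2, 3, 5, 6, 1
Ranks of variable 2: 6, 4, 1, 7, 3, 2, 5
d = r₁ − r₂: 1, 0, 1, -4, 2, 4, -4
d²: 1, 0, 1, 16, 4, 16, 16; Σd² = 54
ρ = 1 − 6·54/(7·48) = 1 − 324/336 = 0.036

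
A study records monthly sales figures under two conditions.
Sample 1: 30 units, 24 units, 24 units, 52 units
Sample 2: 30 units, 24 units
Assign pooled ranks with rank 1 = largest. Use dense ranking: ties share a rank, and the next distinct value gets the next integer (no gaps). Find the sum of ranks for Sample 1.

Sorted (descending): 52, 30, 30, 24, 24, 24
The 2 values of 30 share dense rank 2.
The 3 values of 24 share dense rank 3.
Remaining distinct values take the next consecutive integers.
Sample 1 values → pooled ranks: 30→2, 24→3, 24→3, 52→1
Rank sum = 2 + 3 + 3 + 1 = 9

9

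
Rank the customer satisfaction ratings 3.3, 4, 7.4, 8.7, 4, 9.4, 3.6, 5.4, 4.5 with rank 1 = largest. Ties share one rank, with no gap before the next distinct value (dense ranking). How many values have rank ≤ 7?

8

Sorted (descending): 9.4, 8.7, 7.4, 5.4, 4.5, 4, 4, 3.6, 3.3
The 2 values of 4 share dense rank 6.
Remaining distinct values take the next consecutive integers.
Ranks ≤ 7: {1, 2, 3, 4, 5, 6, 6, 7} → 8 values.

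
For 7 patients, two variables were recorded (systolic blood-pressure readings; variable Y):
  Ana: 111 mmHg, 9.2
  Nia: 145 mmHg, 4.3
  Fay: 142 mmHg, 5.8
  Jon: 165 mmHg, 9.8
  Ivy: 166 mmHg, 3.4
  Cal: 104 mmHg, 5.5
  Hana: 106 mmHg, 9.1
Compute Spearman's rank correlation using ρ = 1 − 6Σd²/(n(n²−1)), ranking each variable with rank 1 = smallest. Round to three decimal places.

Ranks of variable 1: 3, 5, 4, 6, 7, 1, 2
Ranks of variable 2: 6, 2, 4, 7, 1, 3, 5
d = r₁ − r₂: -3, 3, 0, -1, 6, -2, -3
d²: 9, 9, 0, 1, 36, 4, 9; Σd² = 68
ρ = 1 − 6·68/(7·48) = 1 − 408/336 = -0.214

-0.214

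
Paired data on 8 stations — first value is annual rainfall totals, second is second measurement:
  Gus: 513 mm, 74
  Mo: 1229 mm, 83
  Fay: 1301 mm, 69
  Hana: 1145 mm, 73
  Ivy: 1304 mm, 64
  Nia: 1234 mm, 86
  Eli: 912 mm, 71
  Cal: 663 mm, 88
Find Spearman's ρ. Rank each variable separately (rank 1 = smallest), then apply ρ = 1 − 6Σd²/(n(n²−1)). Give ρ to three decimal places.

Ranks of variable 1: 1, 5, 7, 4, 8, 6, 3, 2
Ranks of variable 2: 5, 6, 2, 4, 1, 7, 3, 8
d = r₁ − r₂: -4, -1, 5, 0, 7, -1, 0, -6
d²: 16, 1, 25, 0, 49, 1, 0, 36; Σd² = 128
ρ = 1 − 6·128/(8·63) = 1 − 768/504 = -0.524

-0.524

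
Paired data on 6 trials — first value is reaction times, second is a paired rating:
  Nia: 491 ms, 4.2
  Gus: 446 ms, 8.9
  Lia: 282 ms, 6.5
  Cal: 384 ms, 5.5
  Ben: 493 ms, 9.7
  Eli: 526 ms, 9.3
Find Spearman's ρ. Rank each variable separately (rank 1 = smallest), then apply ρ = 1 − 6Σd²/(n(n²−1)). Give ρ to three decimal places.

Ranks of variable 1: 4, 3, 1, 2, 5, 6
Ranks of variable 2: 1, 4, 3, 2, 6, 5
d = r₁ − r₂: 3, -1, -2, 0, -1, 1
d²: 9, 1, 4, 0, 1, 1; Σd² = 16
ρ = 1 − 6·16/(6·35) = 1 − 96/210 = 0.543

0.543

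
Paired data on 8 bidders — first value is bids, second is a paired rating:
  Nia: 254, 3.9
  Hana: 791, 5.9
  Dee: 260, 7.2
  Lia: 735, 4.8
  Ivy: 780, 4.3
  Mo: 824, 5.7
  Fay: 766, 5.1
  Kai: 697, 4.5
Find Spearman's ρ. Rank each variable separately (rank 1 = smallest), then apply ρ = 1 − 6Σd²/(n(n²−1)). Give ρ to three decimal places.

Ranks of variable 1: 1, 7, 2, 4, 6, 8, 5, 3
Ranks of variable 2: 1, 7, 8, 4, 2, 6, 5, 3
d = r₁ − r₂: 0, 0, -6, 0, 4, 2, 0, 0
d²: 0, 0, 36, 0, 16, 4, 0, 0; Σd² = 56
ρ = 1 − 6·56/(8·63) = 1 − 336/504 = 0.333

0.333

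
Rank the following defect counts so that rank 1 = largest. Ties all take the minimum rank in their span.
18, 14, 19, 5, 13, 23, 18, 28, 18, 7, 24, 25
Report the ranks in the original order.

Sorted (descending): 28, 25, 24, 23, 19, 18, 18, 18, 14, 13, 7, 5
The 3 values of 18 occupy positions 6–8 → each gets rank 6.

6, 9, 5, 12, 10, 4, 6, 1, 6, 11, 3, 2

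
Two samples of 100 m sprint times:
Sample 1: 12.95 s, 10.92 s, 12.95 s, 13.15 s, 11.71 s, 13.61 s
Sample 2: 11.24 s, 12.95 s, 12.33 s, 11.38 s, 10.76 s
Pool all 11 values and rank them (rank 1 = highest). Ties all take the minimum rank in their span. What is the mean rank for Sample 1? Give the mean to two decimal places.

4.33

Sorted (descending): 13.61, 13.15, 12.95, 12.95, 12.95, 12.33, 11.71, 11.38, 11.24, 10.92, 10.76
The 3 values of 12.95 occupy positions 3–5 → each gets rank 3.
Sample 1 values → pooled ranks: 12.95→3, 10.92→10, 12.95→3, 13.15→2, 11.71→7, 13.61→1
Mean rank = (3 + 10 + 3 + 2 + 7 + 1) / 6 = 4.33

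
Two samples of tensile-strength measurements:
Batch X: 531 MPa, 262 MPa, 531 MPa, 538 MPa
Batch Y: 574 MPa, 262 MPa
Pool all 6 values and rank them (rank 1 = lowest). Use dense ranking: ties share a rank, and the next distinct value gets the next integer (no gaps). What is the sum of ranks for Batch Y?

5

Sorted (ascending): 262, 262, 531, 531, 538, 574
The 2 values of 262 share dense rank 1.
The 2 values of 531 share dense rank 2.
Remaining distinct values take the next consecutive integers.
Batch Y values → pooled ranks: 574→4, 262→1
Rank sum = 4 + 1 = 5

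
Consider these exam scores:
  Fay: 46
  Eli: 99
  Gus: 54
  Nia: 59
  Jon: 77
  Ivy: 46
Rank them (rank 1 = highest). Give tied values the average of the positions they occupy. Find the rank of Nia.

3

Sorted (descending): 99, 77, 59, 54, 46, 46
The 2 values of 46 occupy positions 5–6 → average rank (5+6)/2 = 5.5.
Nia has value 59 → rank 3.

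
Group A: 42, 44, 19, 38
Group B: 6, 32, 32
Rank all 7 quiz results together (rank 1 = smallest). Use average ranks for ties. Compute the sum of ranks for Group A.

20

Sorted (ascending): 6, 19, 32, 32, 38, 42, 44
The 2 values of 32 occupy positions 3–4 → average rank (3+4)/2 = 3.5.
Group A values → pooled ranks: 42→6, 44→7, 19→2, 38→5
Rank sum = 6 + 7 + 2 + 5 = 20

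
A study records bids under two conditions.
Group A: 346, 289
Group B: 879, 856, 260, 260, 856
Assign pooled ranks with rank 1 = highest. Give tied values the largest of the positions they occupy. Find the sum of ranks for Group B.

Sorted (descending): 879, 856, 856, 346, 289, 260, 260
The 2 values of 856 occupy positions 2–3 → each gets rank 3.
The 2 values of 260 occupy positions 6–7 → each gets rank 7.
Group B values → pooled ranks: 879→1, 856→3, 260→7, 260→7, 856→3
Rank sum = 1 + 3 + 7 + 7 + 3 = 21

21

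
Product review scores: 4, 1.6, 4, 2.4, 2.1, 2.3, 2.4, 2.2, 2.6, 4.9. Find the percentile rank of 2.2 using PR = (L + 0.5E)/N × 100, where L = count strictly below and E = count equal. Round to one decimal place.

N = 10.
Strictly below 2.2: 2. Equal to 2.2: 1.
PR = (2 + 0.5·1)/10 × 100 = 25.0

25.0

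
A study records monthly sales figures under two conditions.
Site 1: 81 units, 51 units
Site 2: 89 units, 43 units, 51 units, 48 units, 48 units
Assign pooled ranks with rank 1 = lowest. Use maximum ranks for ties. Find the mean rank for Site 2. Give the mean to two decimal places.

3.80

Sorted (ascending): 43, 48, 48, 51, 51, 81, 89
The 2 values of 48 occupy positions 2–3 → each gets rank 3.
The 2 values of 51 occupy positions 4–5 → each gets rank 5.
Site 2 values → pooled ranks: 89→7, 43→1, 51→5, 48→3, 48→3
Mean rank = (7 + 1 + 5 + 3 + 3) / 5 = 3.80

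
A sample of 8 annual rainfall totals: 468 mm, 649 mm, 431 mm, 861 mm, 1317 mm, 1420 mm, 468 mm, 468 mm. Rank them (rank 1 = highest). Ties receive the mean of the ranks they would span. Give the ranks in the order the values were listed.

Sorted (descending): 1420, 1317, 861, 649, 468, 468, 468, 431
The 3 values of 468 occupy positions 5–7 → average rank 6.

6, 4, 8, 3, 2, 1, 6, 6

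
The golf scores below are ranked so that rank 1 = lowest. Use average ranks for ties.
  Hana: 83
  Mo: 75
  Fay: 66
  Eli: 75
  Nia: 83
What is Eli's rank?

Sorted (ascending): 66, 75, 75, 83, 83
The 2 values of 75 occupy positions 2–3 → average rank (2+3)/2 = 2.5.
The 2 values of 83 occupy positions 4–5 → average rank (4+5)/2 = 4.5.
Eli has value 75 → rank 2.5.

2.5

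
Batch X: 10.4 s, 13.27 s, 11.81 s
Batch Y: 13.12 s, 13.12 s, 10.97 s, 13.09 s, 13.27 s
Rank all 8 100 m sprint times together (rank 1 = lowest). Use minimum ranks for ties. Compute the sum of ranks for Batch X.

Sorted (ascending): 10.4, 10.97, 11.81, 13.09, 13.12, 13.12, 13.27, 13.27
The 2 values of 13.12 occupy positions 5–6 → each gets rank 5.
The 2 values of 13.27 occupy positions 7–8 → each gets rank 7.
Batch X values → pooled ranks: 10.4→1, 13.27→7, 11.81→3
Rank sum = 1 + 7 + 3 = 11

11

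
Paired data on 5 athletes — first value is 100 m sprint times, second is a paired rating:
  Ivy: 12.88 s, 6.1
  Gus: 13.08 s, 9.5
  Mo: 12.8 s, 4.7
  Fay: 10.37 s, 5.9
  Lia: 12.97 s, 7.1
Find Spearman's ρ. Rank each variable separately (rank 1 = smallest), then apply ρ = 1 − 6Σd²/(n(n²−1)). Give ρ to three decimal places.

0.900

Ranks of variable 1: 3, 5, 2, 1, 4
Ranks of variable 2: 3, 5, 1, 2, 4
d = r₁ − r₂: 0, 0, 1, -1, 0
d²: 0, 0, 1, 1, 0; Σd² = 2
ρ = 1 − 6·2/(5·24) = 1 − 12/120 = 0.900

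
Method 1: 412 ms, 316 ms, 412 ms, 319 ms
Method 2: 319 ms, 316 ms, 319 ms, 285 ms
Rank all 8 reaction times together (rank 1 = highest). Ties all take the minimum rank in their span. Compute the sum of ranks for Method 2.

20

Sorted (descending): 412, 412, 319, 319, 319, 316, 316, 285
The 2 values of 412 occupy positions 1–2 → each gets rank 1.
The 3 values of 319 occupy positions 3–5 → each gets rank 3.
The 2 values of 316 occupy positions 6–7 → each gets rank 6.
Method 2 values → pooled ranks: 319→3, 316→6, 319→3, 285→8
Rank sum = 3 + 6 + 3 + 8 = 20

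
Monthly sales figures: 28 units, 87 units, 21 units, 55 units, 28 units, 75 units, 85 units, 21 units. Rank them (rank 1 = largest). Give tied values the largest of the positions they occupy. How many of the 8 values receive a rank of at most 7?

6

Sorted (descending): 87, 85, 75, 55, 28, 28, 21, 21
The 2 values of 28 occupy positions 5–6 → each gets rank 6.
The 2 values of 21 occupy positions 7–8 → each gets rank 8.
Ranks ≤ 7: {1, 2, 3, 4, 6, 6} → 6 values.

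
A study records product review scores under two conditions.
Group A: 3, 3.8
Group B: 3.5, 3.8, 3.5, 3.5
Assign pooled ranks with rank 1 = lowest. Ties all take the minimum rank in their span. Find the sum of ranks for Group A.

Sorted (ascending): 3, 3.5, 3.5, 3.5, 3.8, 3.8
The 3 values of 3.5 occupy positions 2–4 → each gets rank 2.
The 2 values of 3.8 occupy positions 5–6 → each gets rank 5.
Group A values → pooled ranks: 3→1, 3.8→5
Rank sum = 1 + 5 = 6

6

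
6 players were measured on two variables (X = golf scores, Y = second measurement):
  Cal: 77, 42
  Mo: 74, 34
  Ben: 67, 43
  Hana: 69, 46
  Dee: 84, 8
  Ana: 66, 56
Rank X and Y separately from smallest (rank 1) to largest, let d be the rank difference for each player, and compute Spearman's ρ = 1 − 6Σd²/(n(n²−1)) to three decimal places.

-0.886

Ranks of variable 1: 5, 4, 2, 3, 6, 1
Ranks of variable 2: 3, 2, 4, 5, 1, 6
d = r₁ − r₂: 2, 2, -2, -2, 5, -5
d²: 4, 4, 4, 4, 25, 25; Σd² = 66
ρ = 1 − 6·66/(6·35) = 1 − 396/210 = -0.886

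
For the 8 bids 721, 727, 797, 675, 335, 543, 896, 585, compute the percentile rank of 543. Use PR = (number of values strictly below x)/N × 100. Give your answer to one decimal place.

12.5

N = 8.
Strictly below 543: 1. Equal to 543: 1.
PR = 1/8 × 100 = 12.5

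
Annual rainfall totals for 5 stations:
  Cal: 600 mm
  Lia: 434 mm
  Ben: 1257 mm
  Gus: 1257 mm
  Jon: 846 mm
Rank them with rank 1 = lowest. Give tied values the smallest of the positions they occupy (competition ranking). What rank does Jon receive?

3

Sorted (ascending): 434, 600, 846, 1257, 1257
The 2 values of 1257 occupy positions 4–5 → each gets rank 4.
Jon has value 846 mm → rank 3.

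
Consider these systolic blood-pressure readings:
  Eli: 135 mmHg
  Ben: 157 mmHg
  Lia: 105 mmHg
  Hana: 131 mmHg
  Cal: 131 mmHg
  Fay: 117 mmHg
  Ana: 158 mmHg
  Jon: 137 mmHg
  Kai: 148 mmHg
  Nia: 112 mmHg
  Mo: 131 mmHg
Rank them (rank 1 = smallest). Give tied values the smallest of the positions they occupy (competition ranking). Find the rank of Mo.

Sorted (ascending): 105, 112, 117, 131, 131, 131, 135, 137, 148, 157, 158
The 3 values of 131 occupy positions 4–6 → each gets rank 4.
Mo has value 131 mmHg → rank 4.

4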